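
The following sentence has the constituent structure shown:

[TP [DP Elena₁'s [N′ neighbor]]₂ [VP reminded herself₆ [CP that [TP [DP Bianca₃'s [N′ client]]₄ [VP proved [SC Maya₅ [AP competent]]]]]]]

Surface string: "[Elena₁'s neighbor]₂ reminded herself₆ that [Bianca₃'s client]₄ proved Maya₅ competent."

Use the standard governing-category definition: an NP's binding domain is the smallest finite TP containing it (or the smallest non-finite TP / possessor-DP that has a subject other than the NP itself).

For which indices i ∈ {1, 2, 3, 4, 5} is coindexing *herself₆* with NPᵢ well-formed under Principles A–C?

*herself* is an anaphor, so Principle A applies: it must be bound in its binding domain.
Binding domain of *herself₆*: the matrix TP, whose subject is [Elena₁'s neighbor]₂.
*Elena₁* does not c-command the anaphor → cannot bind it.
*[Elena₁'s neighbor]₂* c-commands the anaphor within its binding domain → licit binder.
*Bianca₃* does not c-command the anaphor → cannot bind it.
*[Bianca₃'s client]₄* does not c-command the anaphor → cannot bind it.
*Maya₅* does not c-command the anaphor → cannot bind it.

{2}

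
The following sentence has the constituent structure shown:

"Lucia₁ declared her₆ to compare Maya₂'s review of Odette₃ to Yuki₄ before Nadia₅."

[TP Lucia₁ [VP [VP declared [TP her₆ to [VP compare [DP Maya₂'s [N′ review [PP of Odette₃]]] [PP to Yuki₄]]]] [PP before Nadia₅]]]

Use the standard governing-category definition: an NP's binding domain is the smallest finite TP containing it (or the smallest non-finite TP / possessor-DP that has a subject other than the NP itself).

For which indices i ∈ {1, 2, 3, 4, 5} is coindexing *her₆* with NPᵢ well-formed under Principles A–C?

*her* is a pronoun, so Principle B applies: it must be free in its binding domain.
Binding domain of *her₆*: the matrix TP, whose subject is Lucia₁.
*Lucia₁* c-commands the pronoun within its binding domain → coindexation would violate Principle B.
*Maya₂*: the pronoun c-commands this R-expression → coindexation would violate Principle C on *Maya₂*.
*Odette₃*: the pronoun c-commands this R-expression → coindexation would violate Principle C on *Odette₃*.
*Yuki₄*: the pronoun c-commands this R-expression → coindexation would violate Principle C on *Yuki₄*.
*Nadia₅* and the pronoun do not c-command one another → neither Principle B nor Principle C is at stake; coindexation permitted.

{5}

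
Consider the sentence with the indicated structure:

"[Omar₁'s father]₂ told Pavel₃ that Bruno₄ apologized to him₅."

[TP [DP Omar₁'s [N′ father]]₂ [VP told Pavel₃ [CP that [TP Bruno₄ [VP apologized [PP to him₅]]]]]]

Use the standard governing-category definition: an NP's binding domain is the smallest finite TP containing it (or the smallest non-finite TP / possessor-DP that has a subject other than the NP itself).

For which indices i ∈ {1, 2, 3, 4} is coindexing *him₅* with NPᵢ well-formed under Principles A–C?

{1, 2, 3}

*him* is a pronoun, so Principle B applies: it must be free in its binding domain.
Binding domain of *him₅*: the embedded TP, whose subject is Bruno₄.
*Omar₁* and the pronoun do not c-command one another → neither Principle B nor Principle C is at stake; coindexation permitted.
*[Omar₁'s father]₂* c-commands the pronoun but from outside its binding domain, and is not c-commanded by it → coindexation permitted.
*Pavel₃* c-commands the pronoun but from outside its binding domain, and is not c-commanded by it → coindexation permitted.
*Bruno₄* c-commands the pronoun within its binding domain → coindexation would violate Principle B.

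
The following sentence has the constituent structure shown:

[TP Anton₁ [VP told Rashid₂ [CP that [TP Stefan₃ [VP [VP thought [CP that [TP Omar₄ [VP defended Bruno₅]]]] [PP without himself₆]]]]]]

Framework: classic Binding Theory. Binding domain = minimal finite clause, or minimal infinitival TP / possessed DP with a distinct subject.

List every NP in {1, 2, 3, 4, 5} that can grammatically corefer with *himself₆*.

{3}

*himself* is an anaphor, so Principle A applies: it must be bound in its binding domain.
Binding domain of *himself₆*: the embedded TP, whose subject is Stefan₃.
*Anton₁* c-commands the anaphor but is outside its binding domain → cannot satisfy Principle A.
*Rashid₂* c-commands the anaphor but is outside its binding domain → cannot satisfy Principle A.
*Stefan₃* c-commands the anaphor within its binding domain → licit binder.
*Omar₄* does not c-command the anaphor → cannot bind it.
*Bruno₅* does not c-command the anaphor → cannot bind it.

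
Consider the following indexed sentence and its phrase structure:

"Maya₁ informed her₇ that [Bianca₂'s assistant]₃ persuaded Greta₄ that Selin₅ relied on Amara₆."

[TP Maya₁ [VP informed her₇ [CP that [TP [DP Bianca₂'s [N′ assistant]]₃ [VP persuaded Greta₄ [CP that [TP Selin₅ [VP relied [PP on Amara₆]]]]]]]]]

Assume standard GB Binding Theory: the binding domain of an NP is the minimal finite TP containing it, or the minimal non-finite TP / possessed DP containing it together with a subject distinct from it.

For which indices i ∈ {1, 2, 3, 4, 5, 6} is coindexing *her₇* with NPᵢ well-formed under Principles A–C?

none

*her* is a pronoun, so Principle B applies: it must be free in its binding domain.
Binding domain of *her₇*: the matrix TP, whose subject is Maya₁.
*Maya₁* c-commands the pronoun within its binding domain → coindexation would violate Principle B.
*Bianca₂*: the pronoun c-commands this R-expression → coindexation would violate Principle C on *Bianca₂*.
*[Bianca₂'s assistant]₃*: the pronoun c-commands this R-expression → coindexation would violate Principle C on *[Bianca₂'s assistant]₃*.
*Greta₄*: the pronoun c-commands this R-expression → coindexation would violate Principle C on *Greta₄*.
*Selin₅*: the pronoun c-commands this R-expression → coindexation would violate Principle C on *Selin₅*.
*Amara₆*: the pronoun c-commands this R-expression → coindexation would violate Principle C on *Amara₆*.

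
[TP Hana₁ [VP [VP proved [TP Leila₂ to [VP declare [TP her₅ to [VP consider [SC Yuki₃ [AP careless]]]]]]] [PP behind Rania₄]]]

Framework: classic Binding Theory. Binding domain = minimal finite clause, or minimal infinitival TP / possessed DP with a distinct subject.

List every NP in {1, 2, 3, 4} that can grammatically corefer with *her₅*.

{1, 4}

*her* is a pronoun, so Principle B applies: it must be free in its binding domain.
Binding domain of *her₅*: the embedded TP, whose subject is Leila₂.
*Hana₁* c-commands the pronoun but from outside its binding domain, and is not c-commanded by it → coindexation permitted.
*Leila₂* c-commands the pronoun within its binding domain → coindexation would violate Principle B.
*Yuki₃*: the pronoun c-commands this R-expression → coindexation would violate Principle C on *Yuki₃*.
*Rania₄* and the pronoun do not c-command one another → neither Principle B nor Principle C is at stake; coindexation permitted.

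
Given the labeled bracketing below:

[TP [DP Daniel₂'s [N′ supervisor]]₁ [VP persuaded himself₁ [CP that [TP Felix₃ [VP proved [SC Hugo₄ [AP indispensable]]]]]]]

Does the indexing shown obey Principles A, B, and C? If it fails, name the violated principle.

The two coindexed NPs are *[Daniel₂'s supervisor]₁* and *himself₁*.
*himself₁* is an anaphor; its binding domain is the matrix TP, whose subject is [Daniel₂'s supervisor]₁. *[Daniel₂'s supervisor]₁* c-commands it within that domain and shares its index, so Principle A is satisfied.
*[Daniel₂'s supervisor]₁* is an R-expression; *himself₁* does not c-command it, and no other NP shares its index, so Principle C is satisfied.
All principles are respected.

grammatical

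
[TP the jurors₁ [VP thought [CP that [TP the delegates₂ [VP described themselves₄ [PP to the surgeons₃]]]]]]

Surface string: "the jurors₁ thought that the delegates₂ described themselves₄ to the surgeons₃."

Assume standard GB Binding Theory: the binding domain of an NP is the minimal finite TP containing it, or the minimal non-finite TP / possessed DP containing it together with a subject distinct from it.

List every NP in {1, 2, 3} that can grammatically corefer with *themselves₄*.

*themselves* is an anaphor, so Principle A applies: it must be bound in its binding domain.
Binding domain of *themselves₄*: the embedded TP, whose subject is the delegates₂.
*the jurors₁* c-commands the anaphor but is outside its binding domain → cannot satisfy Principle A.
*the delegates₂* c-commands the anaphor within its binding domain → licit binder.
*the surgeons₃* does not c-command the anaphor → cannot bind it.

{2}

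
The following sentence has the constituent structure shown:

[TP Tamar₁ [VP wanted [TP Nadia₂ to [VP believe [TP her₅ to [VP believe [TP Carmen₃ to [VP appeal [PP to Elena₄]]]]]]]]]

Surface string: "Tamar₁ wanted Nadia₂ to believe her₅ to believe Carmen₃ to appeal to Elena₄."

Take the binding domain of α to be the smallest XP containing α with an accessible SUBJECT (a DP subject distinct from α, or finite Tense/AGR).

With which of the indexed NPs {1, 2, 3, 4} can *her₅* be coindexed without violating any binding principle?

*her* is a pronoun, so Principle B applies: it must be free in its binding domain.
Binding domain of *her₅*: the embedded TP, whose subject is Nadia₂.
*Tamar₁* c-commands the pronoun but from outside its binding domain, and is not c-commanded by it → coindexation permitted.
*Nadia₂* c-commands the pronoun within its binding domain → coindexation would violate Principle B.
*Carmen₃*: the pronoun c-commands this R-expression → coindexation would violate Principle C on *Carmen₃*.
*Elena₄*: the pronoun c-commands this R-expression → coindexation would violate Principle C on *Elena₄*.

{1}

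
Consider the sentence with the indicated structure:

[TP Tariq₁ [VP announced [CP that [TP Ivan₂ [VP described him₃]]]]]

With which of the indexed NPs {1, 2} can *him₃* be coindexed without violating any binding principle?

*him* is a pronoun, so Principle B applies: it must be free in its binding domain.
Binding domain of *him₃*: the embedded TP, whose subject is Ivan₂.
*Tariq₁* c-commands the pronoun but from outside its binding domain, and is not c-commanded by it → coindexation permitted.
*Ivan₂* c-commands the pronoun within its binding domain → coindexation would violate Principle B.

{1}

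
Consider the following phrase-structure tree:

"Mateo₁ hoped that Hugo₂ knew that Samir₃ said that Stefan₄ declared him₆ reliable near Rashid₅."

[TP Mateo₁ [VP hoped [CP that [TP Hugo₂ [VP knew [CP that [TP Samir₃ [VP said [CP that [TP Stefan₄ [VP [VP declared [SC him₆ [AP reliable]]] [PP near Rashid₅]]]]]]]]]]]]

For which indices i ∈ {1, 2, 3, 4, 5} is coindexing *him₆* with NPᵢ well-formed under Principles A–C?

*him* is a pronoun, so Principle B applies: it must be free in its binding domain.
Binding domain of *him₆*: the embedded TP, whose subject is Stefan₄.
*Mateo₁* c-commands the pronoun but from outside its binding domain, and is not c-commanded by it → coindexation permitted.
*Hugo₂* c-commands the pronoun but from outside its binding domain, and is not c-commanded by it → coindexation permitted.
*Samir₃* c-commands the pronoun but from outside its binding domain, and is not c-commanded by it → coindexation permitted.
*Stefan₄* c-commands the pronoun within its binding domain → coindexation would violate Principle B.
*Rashid₅* and the pronoun do not c-command one another → neither Principle B nor Principle C is at stake; coindexation permitted.

{1, 2, 3, 5}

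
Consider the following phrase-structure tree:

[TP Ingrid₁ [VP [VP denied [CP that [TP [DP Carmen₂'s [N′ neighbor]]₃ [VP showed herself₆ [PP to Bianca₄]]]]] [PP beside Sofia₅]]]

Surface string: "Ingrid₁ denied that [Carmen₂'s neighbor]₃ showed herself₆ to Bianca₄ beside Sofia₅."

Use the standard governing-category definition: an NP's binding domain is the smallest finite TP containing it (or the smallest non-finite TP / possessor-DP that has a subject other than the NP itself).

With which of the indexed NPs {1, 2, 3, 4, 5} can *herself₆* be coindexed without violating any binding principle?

*herself* is an anaphor, so Principle A applies: it must be bound in its binding domain.
Binding domain of *herself₆*: the embedded TP, whose subject is [Carmen₂'s neighbor]₃.
*Ingrid₁* c-commands the anaphor but is outside its binding domain → cannot satisfy Principle A.
*Carmen₂* does not c-command the anaphor → cannot bind it.
*[Carmen₂'s neighbor]₃* c-commands the anaphor within its binding domain → licit binder.
*Bianca₄* does not c-command the anaphor → cannot bind it.
*Sofia₅* does not c-command the anaphor → cannot bind it.

{3}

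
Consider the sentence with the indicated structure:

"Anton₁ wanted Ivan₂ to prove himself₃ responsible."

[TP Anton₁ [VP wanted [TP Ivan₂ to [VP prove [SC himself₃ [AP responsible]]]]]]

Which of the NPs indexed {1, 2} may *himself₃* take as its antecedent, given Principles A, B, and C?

{2}

*himself* is an anaphor, so Principle A applies: it must be bound in its binding domain.
Binding domain of *himself₃*: the embedded TP, whose subject is Ivan₂.
*Anton₁* c-commands the anaphor but is outside its binding domain → cannot satisfy Principle A.
*Ivan₂* c-commands the anaphor within its binding domain → licit binder.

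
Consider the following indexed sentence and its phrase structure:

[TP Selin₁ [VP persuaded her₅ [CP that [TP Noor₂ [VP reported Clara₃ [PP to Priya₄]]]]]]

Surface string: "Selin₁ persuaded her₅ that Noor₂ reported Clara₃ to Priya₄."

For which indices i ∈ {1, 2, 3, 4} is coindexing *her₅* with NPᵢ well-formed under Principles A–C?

*her* is a pronoun, so Principle B applies: it must be free in its binding domain.
Binding domain of *her₅*: the matrix TP, whose subject is Selin₁.
*Selin₁* c-commands the pronoun within its binding domain → coindexation would violate Principle B.
*Noor₂*: the pronoun c-commands this R-expression → coindexation would violate Principle C on *Noor₂*.
*Clara₃*: the pronoun c-commands this R-expression → coindexation would violate Principle C on *Clara₃*.
*Priya₄*: the pronoun c-commands this R-expression → coindexation would violate Principle C on *Priya₄*.

none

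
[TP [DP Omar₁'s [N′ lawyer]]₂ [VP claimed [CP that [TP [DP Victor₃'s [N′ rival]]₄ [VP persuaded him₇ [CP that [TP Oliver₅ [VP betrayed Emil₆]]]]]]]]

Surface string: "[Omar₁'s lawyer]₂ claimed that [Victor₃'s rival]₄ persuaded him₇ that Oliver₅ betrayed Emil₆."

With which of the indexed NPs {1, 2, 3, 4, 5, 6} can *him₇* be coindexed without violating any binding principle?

{1, 2, 3}

*him* is a pronoun, so Principle B applies: it must be free in its binding domain.
Binding domain of *him₇*: the embedded TP, whose subject is [Victor₃'s rival]₄.
*Omar₁* and the pronoun do not c-command one another → neither Principle B nor Principle C is at stake; coindexation permitted.
*[Omar₁'s lawyer]₂* c-commands the pronoun but from outside its binding domain, and is not c-commanded by it → coindexation permitted.
*Victor₃* and the pronoun do not c-command one another → neither Principle B nor Principle C is at stake; coindexation permitted.
*[Victor₃'s rival]₄* c-commands the pronoun within its binding domain → coindexation would violate Principle B.
*Oliver₅*: the pronoun c-commands this R-expression → coindexation would violate Principle C on *Oliver₅*.
*Emil₆*: the pronoun c-commands this R-expression → coindexation would violate Principle C on *Emil₆*.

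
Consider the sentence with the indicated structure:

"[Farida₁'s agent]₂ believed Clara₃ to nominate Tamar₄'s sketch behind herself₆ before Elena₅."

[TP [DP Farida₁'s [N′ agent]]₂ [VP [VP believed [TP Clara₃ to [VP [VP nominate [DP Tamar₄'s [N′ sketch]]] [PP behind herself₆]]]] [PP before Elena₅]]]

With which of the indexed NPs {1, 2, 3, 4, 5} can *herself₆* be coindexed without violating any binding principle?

*herself* is an anaphor, so Principle A applies: it must be bound in its binding domain.
Binding domain of *herself₆*: the embedded TP, whose subject is Clara₃.
*Farida₁* does not c-command the anaphor → cannot bind it.
*[Farida₁'s agent]₂* c-commands the anaphor but is outside its binding domain → cannot satisfy Principle A.
*Clara₃* c-commands the anaphor within its binding domain → licit binder.
*Tamar₄* does not c-command the anaphor → cannot bind it.
*Elena₅* does not c-command the anaphor → cannot bind it.

{3}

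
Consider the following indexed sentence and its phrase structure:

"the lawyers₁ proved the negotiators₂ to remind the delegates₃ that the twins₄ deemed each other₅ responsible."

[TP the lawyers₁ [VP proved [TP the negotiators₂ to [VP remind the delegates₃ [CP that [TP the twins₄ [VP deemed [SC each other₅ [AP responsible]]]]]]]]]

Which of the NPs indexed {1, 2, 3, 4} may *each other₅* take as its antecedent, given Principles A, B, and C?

{4}

*each other* is an anaphor, so Principle A applies: it must be bound in its binding domain.
Binding domain of *each other₅*: the embedded TP, whose subject is the twins₄.
*the lawyers₁* c-commands the anaphor but is outside its binding domain → cannot satisfy Principle A.
*the negotiators₂* c-commands the anaphor but is outside its binding domain → cannot satisfy Principle A.
*the delegates₃* c-commands the anaphor but is outside its binding domain → cannot satisfy Principle A.
*the twins₄* c-commands the anaphor within its binding domain → licit binder.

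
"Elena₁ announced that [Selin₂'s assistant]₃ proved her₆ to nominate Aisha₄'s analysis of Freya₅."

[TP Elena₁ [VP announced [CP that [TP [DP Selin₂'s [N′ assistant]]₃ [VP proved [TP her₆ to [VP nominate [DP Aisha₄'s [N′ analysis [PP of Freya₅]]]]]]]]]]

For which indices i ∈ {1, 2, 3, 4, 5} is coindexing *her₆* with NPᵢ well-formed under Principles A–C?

{1, 2}

*her* is a pronoun, so Principle B applies: it must be free in its binding domain.
Binding domain of *her₆*: the embedded TP, whose subject is [Selin₂'s assistant]₃.
*Elena₁* c-commands the pronoun but from outside its binding domain, and is not c-commanded by it → coindexation permitted.
*Selin₂* and the pronoun do not c-command one another → neither Principle B nor Principle C is at stake; coindexation permitted.
*[Selin₂'s assistant]₃* c-commands the pronoun within its binding domain → coindexation would violate Principle B.
*Aisha₄*: the pronoun c-commands this R-expression → coindexation would violate Principle C on *Aisha₄*.
*Freya₅*: the pronoun c-commands this R-expression → coindexation would violate Principle C on *Freya₅*.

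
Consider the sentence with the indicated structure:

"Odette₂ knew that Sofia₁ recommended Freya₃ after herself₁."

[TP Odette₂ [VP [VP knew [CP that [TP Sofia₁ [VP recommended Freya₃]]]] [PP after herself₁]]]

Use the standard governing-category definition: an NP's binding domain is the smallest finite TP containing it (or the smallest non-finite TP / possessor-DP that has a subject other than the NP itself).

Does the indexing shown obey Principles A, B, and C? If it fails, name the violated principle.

The two coindexed NPs are *Sofia₁* and *herself₁*.
*herself₁* is an anaphor. Principle A requires it to be bound within its binding domain — the matrix TP, whose subject is Odette₂.
Within that domain it is c-commanded by *Odette₂*, which does not share its index.
*Sofia₁* does not c-command the anaphor at all.
The anaphor is unbound in its domain → Principle A violation.

Principle A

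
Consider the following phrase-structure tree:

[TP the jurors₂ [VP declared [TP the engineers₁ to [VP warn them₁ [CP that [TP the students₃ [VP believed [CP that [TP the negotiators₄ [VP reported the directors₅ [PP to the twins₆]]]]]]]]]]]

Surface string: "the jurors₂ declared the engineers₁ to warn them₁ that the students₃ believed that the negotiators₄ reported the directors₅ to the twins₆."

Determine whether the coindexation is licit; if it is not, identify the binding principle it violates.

The two coindexed NPs are *the engineers₁* and *them₁*.
*them₁* is a pronoun. Its binding domain is the embedded TP, whose subject is the engineers₁.
*the engineers₁* c-commands it within that domain and carries the same index.
The pronoun is locally bound → Principle B violation.

Principle B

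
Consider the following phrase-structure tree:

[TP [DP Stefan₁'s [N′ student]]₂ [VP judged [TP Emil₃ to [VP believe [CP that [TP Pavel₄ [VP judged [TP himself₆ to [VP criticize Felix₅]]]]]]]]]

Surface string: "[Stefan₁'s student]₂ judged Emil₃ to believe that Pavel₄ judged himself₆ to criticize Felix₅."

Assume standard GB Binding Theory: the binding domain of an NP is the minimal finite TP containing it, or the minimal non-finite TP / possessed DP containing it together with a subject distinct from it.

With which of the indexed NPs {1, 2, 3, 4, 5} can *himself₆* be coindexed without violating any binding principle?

*himself* is an anaphor, so Principle A applies: it must be bound in its binding domain.
Binding domain of *himself₆*: the embedded TP, whose subject is Pavel₄.
*Stefan₁* does not c-command the anaphor → cannot bind it.
*[Stefan₁'s student]₂* c-commands the anaphor but is outside its binding domain → cannot satisfy Principle A.
*Emil₃* c-commands the anaphor but is outside its binding domain → cannot satisfy Principle A.
*Pavel₄* c-commands the anaphor within its binding domain → licit binder.
*Felix₅* does not c-command the anaphor → cannot bind it.

{4}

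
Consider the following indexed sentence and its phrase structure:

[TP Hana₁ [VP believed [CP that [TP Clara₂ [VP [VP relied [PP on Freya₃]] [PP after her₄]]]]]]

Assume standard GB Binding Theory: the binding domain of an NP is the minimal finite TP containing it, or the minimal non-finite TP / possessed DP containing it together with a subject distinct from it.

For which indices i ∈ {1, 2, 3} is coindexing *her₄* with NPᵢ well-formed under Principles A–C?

*her* is a pronoun, so Principle B applies: it must be free in its binding domain.
Binding domain of *her₄*: the embedded TP, whose subject is Clara₂.
*Hana₁* c-commands the pronoun but from outside its binding domain, and is not c-commanded by it → coindexation permitted.
*Clara₂* c-commands the pronoun within its binding domain → coindexation would violate Principle B.
*Freya₃* and the pronoun do not c-command one another → neither Principle B nor Principle C is at stake; coindexation permitted.

{1, 3}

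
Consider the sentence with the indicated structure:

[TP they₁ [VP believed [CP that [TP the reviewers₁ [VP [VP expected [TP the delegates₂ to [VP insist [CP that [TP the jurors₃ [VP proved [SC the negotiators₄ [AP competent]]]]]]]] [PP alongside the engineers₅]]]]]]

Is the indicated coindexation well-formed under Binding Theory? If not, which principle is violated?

Principle C

The two coindexed NPs are *they₁* and *the reviewers₁*.
*the reviewers₁* is an R-expression. Principle C requires it to be free everywhere.
*they₁* c-commands it and carries the same index.
The R-expression is bound → Principle C violation.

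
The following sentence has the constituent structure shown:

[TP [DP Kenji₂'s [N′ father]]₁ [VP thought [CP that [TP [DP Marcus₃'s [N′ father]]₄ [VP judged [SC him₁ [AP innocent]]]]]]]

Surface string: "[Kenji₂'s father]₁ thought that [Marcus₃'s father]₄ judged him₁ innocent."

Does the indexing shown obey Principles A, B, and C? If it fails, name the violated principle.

grammatical

The two coindexed NPs are *[Kenji₂'s father]₁* and *him₁*.
*him₁* is a pronoun; its binding domain is the embedded TP, whose subject is [Marcus₃'s father]₄. Within that domain it is c-commanded only by *[Marcus₃'s father]₄*, which carries a different index — the pronoun is free locally, so Principle B holds.
*[Kenji₂'s father]₁* is an R-expression; *him₁* does not c-command it, and no other NP shares its index, so Principle C is satisfied.
All principles are respected.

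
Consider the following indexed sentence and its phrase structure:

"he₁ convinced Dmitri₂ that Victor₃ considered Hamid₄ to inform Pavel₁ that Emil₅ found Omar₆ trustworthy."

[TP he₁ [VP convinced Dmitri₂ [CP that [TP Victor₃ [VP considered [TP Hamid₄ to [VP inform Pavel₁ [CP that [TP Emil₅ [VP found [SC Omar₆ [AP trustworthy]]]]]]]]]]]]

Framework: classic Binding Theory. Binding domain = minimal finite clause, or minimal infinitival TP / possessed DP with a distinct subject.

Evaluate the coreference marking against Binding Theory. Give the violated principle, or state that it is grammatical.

The two coindexed NPs are *he₁* and *Pavel₁*.
*Pavel₁* is an R-expression. Principle C requires it to be free everywhere.
*he₁* c-commands it and carries the same index.
The R-expression is bound → Principle C violation.

Principle C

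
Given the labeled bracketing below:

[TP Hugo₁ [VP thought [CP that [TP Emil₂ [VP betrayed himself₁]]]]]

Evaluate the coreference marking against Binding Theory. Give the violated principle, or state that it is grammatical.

The two coindexed NPs are *Hugo₁* and *himself₁*.
*himself₁* is an anaphor. Principle A requires it to be bound within its binding domain — the embedded TP, whose subject is Emil₂.
Within that domain it is c-commanded by *Emil₂*, which does not share its index.
*Hugo₁* does c-command the anaphor, but from outside its binding domain.
The anaphor is unbound in its domain → Principle A violation.

Principle A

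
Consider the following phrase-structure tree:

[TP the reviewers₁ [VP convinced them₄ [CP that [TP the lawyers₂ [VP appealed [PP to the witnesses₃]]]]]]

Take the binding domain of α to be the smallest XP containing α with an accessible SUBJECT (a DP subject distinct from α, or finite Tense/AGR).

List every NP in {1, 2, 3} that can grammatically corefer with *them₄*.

*them* is a pronoun, so Principle B applies: it must be free in its binding domain.
Binding domain of *them₄*: the matrix TP, whose subject is the reviewers₁.
*the reviewers₁* c-commands the pronoun within its binding domain → coindexation would violate Principle B.
*the lawyers₂*: the pronoun c-commands this R-expression → coindexation would violate Principle C on *the lawyers₂*.
*the witnesses₃*: the pronoun c-commands this R-expression → coindexation would violate Principle C on *the witnesses₃*.

none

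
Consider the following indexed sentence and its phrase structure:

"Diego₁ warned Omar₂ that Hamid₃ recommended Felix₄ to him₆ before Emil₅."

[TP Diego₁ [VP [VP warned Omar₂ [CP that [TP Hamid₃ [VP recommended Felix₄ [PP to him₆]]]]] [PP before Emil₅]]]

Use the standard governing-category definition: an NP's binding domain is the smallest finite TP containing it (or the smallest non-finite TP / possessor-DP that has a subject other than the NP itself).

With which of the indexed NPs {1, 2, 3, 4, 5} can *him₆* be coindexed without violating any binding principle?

*him* is a pronoun, so Principle B applies: it must be free in its binding domain.
Binding domain of *him₆*: the embedded TP, whose subject is Hamid₃.
*Diego₁* c-commands the pronoun but from outside its binding domain, and is not c-commanded by it → coindexation permitted.
*Omar₂* c-commands the pronoun but from outside its binding domain, and is not c-commanded by it → coindexation permitted.
*Hamid₃* c-commands the pronoun within its binding domain → coindexation would violate Principle B.
*Felix₄* c-commands the pronoun within its binding domain → coindexation would violate Principle B.
*Emil₅* and the pronoun do not c-command one another → neither Principle B nor Principle C is at stake; coindexation permitted.

{1, 2, 5}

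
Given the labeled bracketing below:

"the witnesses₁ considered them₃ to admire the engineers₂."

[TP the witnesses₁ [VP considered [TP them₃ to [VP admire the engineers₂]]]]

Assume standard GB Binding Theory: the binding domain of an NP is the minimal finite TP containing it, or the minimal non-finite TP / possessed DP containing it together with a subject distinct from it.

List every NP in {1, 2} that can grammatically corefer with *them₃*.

*them* is a pronoun, so Principle B applies: it must be free in its binding domain.
Binding domain of *them₃*: the matrix TP, whose subject is the witnesses₁.
*the witnesses₁* c-commands the pronoun within its binding domain → coindexation would violate Principle B.
*the engineers₂*: the pronoun c-commands this R-expression → coindexation would violate Principle C on *the engineers₂*.

none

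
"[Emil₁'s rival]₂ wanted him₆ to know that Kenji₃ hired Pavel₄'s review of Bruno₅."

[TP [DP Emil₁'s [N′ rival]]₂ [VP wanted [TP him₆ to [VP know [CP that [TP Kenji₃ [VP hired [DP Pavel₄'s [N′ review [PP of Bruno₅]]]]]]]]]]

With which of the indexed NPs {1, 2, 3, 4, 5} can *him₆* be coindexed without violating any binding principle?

*him* is a pronoun, so Principle B applies: it must be free in its binding domain.
Binding domain of *him₆*: the matrix TP, whose subject is [Emil₁'s rival]₂.
*Emil₁* and the pronoun do not c-command one another → neither Principle B nor Principle C is at stake; coindexation permitted.
*[Emil₁'s rival]₂* c-commands the pronoun within its binding domain → coindexation would violate Principle B.
*Kenji₃*: the pronoun c-commands this R-expression → coindexation would violate Principle C on *Kenji₃*.
*Pavel₄*: the pronoun c-commands this R-expression → coindexation would violate Principle C on *Pavel₄*.
*Bruno₅*: the pronoun c-commands this R-expression → coindexation would violate Principle C on *Bruno₅*.

{1}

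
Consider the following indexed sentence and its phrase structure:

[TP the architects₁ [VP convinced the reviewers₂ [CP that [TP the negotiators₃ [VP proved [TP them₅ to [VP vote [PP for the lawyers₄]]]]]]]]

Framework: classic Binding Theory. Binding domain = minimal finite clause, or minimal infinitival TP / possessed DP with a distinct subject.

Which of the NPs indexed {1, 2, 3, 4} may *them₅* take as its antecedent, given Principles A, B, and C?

{1, 2}

*them* is a pronoun, so Principle B applies: it must be free in its binding domain.
Binding domain of *them₅*: the embedded TP, whose subject is the negotiators₃.
*the architects₁* c-commands the pronoun but from outside its binding domain, and is not c-commanded by it → coindexation permitted.
*the reviewers₂* c-commands the pronoun but from outside its binding domain, and is not c-commanded by it → coindexation permitted.
*the negotiators₃* c-commands the pronoun within its binding domain → coindexation would violate Principle B.
*the lawyers₄*: the pronoun c-commands this R-expression → coindexation would violate Principle C on *the lawyers₄*.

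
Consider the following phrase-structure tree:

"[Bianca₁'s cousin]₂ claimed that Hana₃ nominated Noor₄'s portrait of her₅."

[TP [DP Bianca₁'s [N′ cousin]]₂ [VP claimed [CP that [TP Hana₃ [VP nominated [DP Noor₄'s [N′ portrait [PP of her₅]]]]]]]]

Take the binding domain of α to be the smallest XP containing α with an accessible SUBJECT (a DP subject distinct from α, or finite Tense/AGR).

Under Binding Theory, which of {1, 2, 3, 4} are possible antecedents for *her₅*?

*her* is a pronoun, so Principle B applies: it must be free in its binding domain.
Binding domain of *her₅*: the possessed DP, whose subject is Noor₄.
*Bianca₁* and the pronoun do not c-command one another → neither Principle B nor Principle C is at stake; coindexation permitted.
*[Bianca₁'s cousin]₂* c-commands the pronoun but from outside its binding domain, and is not c-commanded by it → coindexation permitted.
*Hana₃* c-commands the pronoun but from outside its binding domain, and is not c-commanded by it → coindexation permitted.
*Noor₄* c-commands the pronoun within its binding domain → coindexation would violate Principle B.

{1, 2, 3}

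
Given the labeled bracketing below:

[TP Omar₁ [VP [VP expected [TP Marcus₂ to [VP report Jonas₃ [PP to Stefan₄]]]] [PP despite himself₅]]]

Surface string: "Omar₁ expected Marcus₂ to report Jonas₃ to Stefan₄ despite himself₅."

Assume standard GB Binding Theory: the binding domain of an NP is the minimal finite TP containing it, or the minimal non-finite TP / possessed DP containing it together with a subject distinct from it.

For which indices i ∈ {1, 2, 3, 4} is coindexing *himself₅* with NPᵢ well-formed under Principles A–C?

*himself* is an anaphor, so Principle A applies: it must be bound in its binding domain.
Binding domain of *himself₅*: the matrix TP, whose subject is Omar₁.
*Omar₁* c-commands the anaphor within its binding domain → licit binder.
*Marcus₂* does not c-command the anaphor → cannot bind it.
*Jonas₃* does not c-command the anaphor → cannot bind it.
*Stefan₄* does not c-command the anaphor → cannot bind it.

{1}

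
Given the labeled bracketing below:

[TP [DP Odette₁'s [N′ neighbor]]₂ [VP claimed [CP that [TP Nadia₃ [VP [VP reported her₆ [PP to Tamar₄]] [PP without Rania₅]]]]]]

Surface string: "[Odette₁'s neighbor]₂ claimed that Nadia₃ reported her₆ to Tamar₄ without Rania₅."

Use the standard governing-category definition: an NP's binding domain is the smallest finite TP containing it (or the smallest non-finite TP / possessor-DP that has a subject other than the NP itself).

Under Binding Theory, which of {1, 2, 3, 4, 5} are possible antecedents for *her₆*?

{1, 2, 5}

*her* is a pronoun, so Principle B applies: it must be free in its binding domain.
Binding domain of *her₆*: the embedded TP, whose subject is Nadia₃.
*Odette₁* and the pronoun do not c-command one another → neither Principle B nor Principle C is at stake; coindexation permitted.
*[Odette₁'s neighbor]₂* c-commands the pronoun but from outside its binding domain, and is not c-commanded by it → coindexation permitted.
*Nadia₃* c-commands the pronoun within its binding domain → coindexation would violate Principle B.
*Tamar₄*: the pronoun c-commands this R-expression → coindexation would violate Principle C on *Tamar₄*.
*Rania₅* and the pronoun do not c-command one another → neither Principle B nor Principle C is at stake; coindexation permitted.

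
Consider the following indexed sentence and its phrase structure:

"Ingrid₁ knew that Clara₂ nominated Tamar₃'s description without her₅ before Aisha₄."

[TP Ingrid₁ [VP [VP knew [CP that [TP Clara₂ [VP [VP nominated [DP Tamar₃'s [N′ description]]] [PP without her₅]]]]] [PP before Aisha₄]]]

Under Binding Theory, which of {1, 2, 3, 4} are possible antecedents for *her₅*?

{1, 3, 4}

*her* is a pronoun, so Principle B applies: it must be free in its binding domain.
Binding domain of *her₅*: the embedded TP, whose subject is Clara₂.
*Ingrid₁* c-commands the pronoun but from outside its binding domain, and is not c-commanded by it → coindexation permitted.
*Clara₂* c-commands the pronoun within its binding domain → coindexation would violate Principle B.
*Tamar₃* and the pronoun do not c-command one another → neither Principle B nor Principle C is at stake; coindexation permitted.
*Aisha₄* and the pronoun do not c-command one another → neither Principle B nor Principle C is at stake; coindexation permitted.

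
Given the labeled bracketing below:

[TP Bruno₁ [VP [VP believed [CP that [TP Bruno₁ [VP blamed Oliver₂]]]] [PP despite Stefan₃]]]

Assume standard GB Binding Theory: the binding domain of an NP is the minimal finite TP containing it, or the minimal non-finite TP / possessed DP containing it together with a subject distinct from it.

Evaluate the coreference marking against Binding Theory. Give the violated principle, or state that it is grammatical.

Principle C

The two coindexed NPs are *Bruno₁* (the lower occurrence) and *Bruno₁* (the higher occurrence).
*Bruno₁* (the lower occurrence) is an R-expression. Principle C requires it to be free everywhere.
*Bruno₁* (the higher occurrence) c-commands it and carries the same index.
The R-expression is bound → Principle C violation.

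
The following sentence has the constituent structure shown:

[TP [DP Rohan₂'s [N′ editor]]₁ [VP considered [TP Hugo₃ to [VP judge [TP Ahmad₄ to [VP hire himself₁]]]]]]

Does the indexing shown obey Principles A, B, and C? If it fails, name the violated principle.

The two coindexed NPs are *[Rohan₂'s editor]₁* and *himself₁*.
*himself₁* is an anaphor. Principle A requires it to be bound within its binding domain — the embedded TP, whose subject is Ahmad₄.
Within that domain it is c-commanded by *Ahmad₄*, which does not share its index.
*[Rohan₂'s editor]₁* does c-command the anaphor, but from outside its binding domain.
The anaphor is unbound in its domain → Principle A violation.

Principle A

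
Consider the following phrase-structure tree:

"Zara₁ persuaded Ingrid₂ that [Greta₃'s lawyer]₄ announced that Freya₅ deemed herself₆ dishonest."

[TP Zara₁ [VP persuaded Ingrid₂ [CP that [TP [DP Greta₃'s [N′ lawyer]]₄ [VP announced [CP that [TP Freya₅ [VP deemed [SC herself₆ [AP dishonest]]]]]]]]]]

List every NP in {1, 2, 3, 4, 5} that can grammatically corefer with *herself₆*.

{5}

*herself* is an anaphor, so Principle A applies: it must be bound in its binding domain.
Binding domain of *herself₆*: the embedded TP, whose subject is Freya₅.
*Zara₁* c-commands the anaphor but is outside its binding domain → cannot satisfy Principle A.
*Ingrid₂* c-commands the anaphor but is outside its binding domain → cannot satisfy Principle A.
*Greta₃* does not c-command the anaphor → cannot bind it.
*[Greta₃'s lawyer]₄* c-commands the anaphor but is outside its binding domain → cannot satisfy Principle A.
*Freya₅* c-commands the anaphor within its binding domain → licit binder.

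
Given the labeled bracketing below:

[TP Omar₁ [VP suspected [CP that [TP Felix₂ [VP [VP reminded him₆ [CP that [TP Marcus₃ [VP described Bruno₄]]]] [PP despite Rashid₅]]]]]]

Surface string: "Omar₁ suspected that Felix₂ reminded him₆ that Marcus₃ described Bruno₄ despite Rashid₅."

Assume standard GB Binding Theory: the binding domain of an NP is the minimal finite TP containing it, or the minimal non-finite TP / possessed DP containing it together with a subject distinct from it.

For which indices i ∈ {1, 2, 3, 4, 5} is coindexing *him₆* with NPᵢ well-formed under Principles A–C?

*him* is a pronoun, so Principle B applies: it must be free in its binding domain.
Binding domain of *him₆*: the embedded TP, whose subject is Felix₂.
*Omar₁* c-commands the pronoun but from outside its binding domain, and is not c-commanded by it → coindexation permitted.
*Felix₂* c-commands the pronoun within its binding domain → coindexation would violate Principle B.
*Marcus₃*: the pronoun c-commands this R-expression → coindexation would violate Principle C on *Marcus₃*.
*Bruno₄*: the pronoun c-commands this R-expression → coindexation would violate Principle C on *Bruno₄*.
*Rashid₅* and the pronoun do not c-command one another → neither Principle B nor Principle C is at stake; coindexation permitted.

{1, 5}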